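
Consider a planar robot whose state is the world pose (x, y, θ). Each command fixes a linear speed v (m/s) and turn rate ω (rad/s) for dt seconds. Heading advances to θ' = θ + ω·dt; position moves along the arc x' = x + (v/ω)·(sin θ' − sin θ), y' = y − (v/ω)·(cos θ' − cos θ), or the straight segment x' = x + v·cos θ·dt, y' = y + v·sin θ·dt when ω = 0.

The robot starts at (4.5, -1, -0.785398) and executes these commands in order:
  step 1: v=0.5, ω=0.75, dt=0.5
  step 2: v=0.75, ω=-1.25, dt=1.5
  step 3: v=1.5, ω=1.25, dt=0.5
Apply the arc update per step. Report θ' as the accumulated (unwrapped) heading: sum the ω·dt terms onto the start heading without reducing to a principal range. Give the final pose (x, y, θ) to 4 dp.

step 1: θ'=-0.4104 (R=0.6667) → pose (4.7054, -1.1399, -0.4104)
step 2: θ'=-2.2854 (R=-0.6000) → pose (4.9192, -2.0833, -2.2854)
step 3: θ'=-1.6604 (R=1.2000) → pose (4.6305, -2.7623, -1.6604)

(4.6305, -2.7623, -1.6604)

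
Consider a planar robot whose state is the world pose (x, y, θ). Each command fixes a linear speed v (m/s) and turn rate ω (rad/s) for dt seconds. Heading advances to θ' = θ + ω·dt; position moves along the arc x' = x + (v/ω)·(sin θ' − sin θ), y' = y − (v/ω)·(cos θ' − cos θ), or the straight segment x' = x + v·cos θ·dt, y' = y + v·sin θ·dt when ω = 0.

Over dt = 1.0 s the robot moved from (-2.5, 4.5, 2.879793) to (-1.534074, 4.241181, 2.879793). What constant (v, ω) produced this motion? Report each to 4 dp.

Δθ = 2.879793 − 2.879793 = 0.000000
ω = Δθ/dt = 0.000000/1.0 = 0.0000
ω = 0 → v = (Δx·cos θ + Δy·sin θ)/dt = -1.0000

v = -1.0000, ω = 0.0000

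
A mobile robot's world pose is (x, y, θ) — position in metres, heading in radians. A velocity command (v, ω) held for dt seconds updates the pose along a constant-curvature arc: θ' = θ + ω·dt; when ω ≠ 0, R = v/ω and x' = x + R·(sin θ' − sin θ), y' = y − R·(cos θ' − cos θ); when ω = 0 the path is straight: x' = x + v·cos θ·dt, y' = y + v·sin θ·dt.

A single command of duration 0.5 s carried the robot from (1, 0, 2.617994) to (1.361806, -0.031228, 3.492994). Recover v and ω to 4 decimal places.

v = -0.7500, ω = 1.7500

Δθ = 3.492994 − 2.617994 = 0.875000
ω = Δθ/dt = 0.875000/0.5 = 1.7500
R = Δx/(sin θ' − sin θ) = -0.4286
v = R·ω = -0.4286·1.7500 = -0.7500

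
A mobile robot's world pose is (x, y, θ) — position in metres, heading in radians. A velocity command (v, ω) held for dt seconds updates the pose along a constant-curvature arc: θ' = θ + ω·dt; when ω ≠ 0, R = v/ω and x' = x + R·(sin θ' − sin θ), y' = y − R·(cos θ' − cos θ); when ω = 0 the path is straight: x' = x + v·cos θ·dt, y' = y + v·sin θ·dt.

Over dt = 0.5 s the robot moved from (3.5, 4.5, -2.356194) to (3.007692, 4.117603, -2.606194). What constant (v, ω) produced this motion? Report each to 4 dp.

Δθ = -2.606194 − -2.356194 = -0.250000
ω = Δθ/dt = -0.250000/0.5 = -0.5000
R = Δx/(sin θ' − sin θ) = -2.5000
v = R·ω = -2.5000·-0.5000 = 1.2500

v = 1.2500, ω = -0.5000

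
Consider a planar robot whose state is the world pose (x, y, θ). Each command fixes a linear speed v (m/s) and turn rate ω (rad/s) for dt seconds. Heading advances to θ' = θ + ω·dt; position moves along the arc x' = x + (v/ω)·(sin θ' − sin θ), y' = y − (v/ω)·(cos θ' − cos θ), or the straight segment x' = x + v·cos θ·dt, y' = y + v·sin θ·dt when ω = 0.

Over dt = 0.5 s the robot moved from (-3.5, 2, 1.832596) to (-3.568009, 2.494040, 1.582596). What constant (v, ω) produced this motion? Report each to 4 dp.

v = 1.0000, ω = -0.5000

Δθ = 1.582596 − 1.832596 = -0.250000
ω = Δθ/dt = -0.250000/0.5 = -0.5000
R = −Δy/(cos θ' − cos θ) = -2.0000
v = R·ω = -2.0000·-0.5000 = 1.0000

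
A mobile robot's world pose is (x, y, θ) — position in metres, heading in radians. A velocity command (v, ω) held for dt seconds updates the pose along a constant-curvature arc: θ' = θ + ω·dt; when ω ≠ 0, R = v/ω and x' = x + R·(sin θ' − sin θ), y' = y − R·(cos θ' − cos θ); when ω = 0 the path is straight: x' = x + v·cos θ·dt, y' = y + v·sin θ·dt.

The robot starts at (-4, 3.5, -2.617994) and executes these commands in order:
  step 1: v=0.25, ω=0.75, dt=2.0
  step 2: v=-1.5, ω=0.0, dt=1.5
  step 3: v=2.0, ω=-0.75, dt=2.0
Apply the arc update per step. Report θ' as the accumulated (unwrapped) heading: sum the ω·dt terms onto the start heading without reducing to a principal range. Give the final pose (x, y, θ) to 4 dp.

(-6.1820, 1.6127, -2.6180)

step 1: θ'=-1.1180 (R=0.3333) → pose (-4.1331, 3.0655, -1.1180)
step 2: θ'=-1.1180 (straight) → pose (-5.1174, 5.0888, -1.1180)
step 3: θ'=-2.6180 (R=-2.6667) → pose (-6.1820, 1.6127, -2.6180)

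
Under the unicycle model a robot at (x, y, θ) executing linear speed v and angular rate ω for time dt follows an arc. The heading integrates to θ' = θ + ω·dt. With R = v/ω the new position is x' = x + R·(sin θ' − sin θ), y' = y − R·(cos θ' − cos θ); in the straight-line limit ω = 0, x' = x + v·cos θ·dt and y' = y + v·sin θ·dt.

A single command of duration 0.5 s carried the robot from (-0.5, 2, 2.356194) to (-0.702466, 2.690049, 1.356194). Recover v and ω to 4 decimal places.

v = 1.5000, ω = -2.0000

Δθ = 1.356194 − 2.356194 = -1.000000
ω = Δθ/dt = -1.000000/0.5 = -2.0000
R = −Δy/(cos θ' − cos θ) = -0.7500
v = R·ω = -0.7500·-2.0000 = 1.5000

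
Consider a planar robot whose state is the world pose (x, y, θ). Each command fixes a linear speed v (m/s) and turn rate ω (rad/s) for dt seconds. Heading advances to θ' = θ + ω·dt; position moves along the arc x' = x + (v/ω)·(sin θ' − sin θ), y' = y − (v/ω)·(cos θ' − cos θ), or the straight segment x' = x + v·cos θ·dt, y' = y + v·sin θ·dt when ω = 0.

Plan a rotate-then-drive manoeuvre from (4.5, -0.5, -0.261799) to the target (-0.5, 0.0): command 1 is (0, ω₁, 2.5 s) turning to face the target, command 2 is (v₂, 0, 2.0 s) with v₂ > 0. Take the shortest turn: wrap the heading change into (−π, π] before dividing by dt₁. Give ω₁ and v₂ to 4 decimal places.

heading to target = atan2(0−-0.5, -0.5−4.5) = 3.0419
Δθ = wrap(3.0419 − -0.2618) = -2.9795; ω₁ = Δθ/dt₁ = -1.1918
distance = √((-0.5−4.5)² + (0−-0.5)²) = 5.0249; v₂ = distance/dt₂ = 2.5125

ω₁ = -1.1918, v₂ = 2.5125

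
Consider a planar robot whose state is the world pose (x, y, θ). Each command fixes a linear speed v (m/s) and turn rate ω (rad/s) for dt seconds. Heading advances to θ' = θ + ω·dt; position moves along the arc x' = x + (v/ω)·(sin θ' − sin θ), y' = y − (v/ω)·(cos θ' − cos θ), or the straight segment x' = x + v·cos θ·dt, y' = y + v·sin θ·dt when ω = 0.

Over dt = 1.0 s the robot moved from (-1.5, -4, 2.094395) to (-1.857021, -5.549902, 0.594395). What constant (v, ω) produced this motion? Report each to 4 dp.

v = -1.7500, ω = -1.5000

Δθ = 0.594395 − 2.094395 = -1.500000
ω = Δθ/dt = -1.500000/1.0 = -1.5000
R = −Δy/(cos θ' − cos θ) = 1.1667
v = R·ω = 1.1667·-1.5000 = -1.7500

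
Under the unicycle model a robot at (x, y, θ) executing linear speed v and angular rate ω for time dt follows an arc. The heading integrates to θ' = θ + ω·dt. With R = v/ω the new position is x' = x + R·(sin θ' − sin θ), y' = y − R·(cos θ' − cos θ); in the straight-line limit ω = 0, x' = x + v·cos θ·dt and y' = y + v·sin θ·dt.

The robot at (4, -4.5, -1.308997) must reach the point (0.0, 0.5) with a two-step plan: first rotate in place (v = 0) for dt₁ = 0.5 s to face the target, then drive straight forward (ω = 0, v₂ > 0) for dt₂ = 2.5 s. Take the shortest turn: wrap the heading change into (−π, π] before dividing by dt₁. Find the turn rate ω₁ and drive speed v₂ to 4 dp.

ω₁ = -5.4573, v₂ = 2.5612

heading to target = atan2(0.5−-4.5, 0−4) = 2.2455
Δθ = wrap(2.2455 − -1.3090) = -2.7287; ω₁ = Δθ/dt₁ = -5.4573
distance = √((0−4)² + (0.5−-4.5)²) = 6.4031; v₂ = distance/dt₂ = 2.5612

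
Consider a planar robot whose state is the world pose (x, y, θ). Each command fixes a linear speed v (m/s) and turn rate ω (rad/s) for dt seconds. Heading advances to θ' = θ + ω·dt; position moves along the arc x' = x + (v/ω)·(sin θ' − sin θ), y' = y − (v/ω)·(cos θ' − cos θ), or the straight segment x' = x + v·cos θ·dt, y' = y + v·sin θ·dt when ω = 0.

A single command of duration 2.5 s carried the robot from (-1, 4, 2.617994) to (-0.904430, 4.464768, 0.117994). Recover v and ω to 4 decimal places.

v = 0.2500, ω = -1.0000

Δθ = 0.117994 − 2.617994 = -2.500000
ω = Δθ/dt = -2.500000/2.5 = -1.0000
R = −Δy/(cos θ' − cos θ) = -0.2500
v = R·ω = -0.2500·-1.0000 = 0.2500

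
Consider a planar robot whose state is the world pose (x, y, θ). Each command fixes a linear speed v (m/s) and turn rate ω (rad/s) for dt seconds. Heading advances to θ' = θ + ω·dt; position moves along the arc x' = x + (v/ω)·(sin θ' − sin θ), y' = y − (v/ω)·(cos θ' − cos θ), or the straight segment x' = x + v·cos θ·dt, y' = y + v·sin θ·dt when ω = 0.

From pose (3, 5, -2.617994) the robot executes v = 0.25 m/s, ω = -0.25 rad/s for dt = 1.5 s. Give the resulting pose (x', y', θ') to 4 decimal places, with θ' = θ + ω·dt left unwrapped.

(2.6481, 4.8770, -2.9930)

θ' = -2.6180 + -0.25·1.5 = -2.9930
R = v/ω = 0.25/-0.25 = -1.0000
x' = 3 + -1.0000·(sin -2.9930 − sin -2.6180) = 2.6481
y' = 5 − -1.0000·(cos -2.9930 − cos -2.6180) = 4.8770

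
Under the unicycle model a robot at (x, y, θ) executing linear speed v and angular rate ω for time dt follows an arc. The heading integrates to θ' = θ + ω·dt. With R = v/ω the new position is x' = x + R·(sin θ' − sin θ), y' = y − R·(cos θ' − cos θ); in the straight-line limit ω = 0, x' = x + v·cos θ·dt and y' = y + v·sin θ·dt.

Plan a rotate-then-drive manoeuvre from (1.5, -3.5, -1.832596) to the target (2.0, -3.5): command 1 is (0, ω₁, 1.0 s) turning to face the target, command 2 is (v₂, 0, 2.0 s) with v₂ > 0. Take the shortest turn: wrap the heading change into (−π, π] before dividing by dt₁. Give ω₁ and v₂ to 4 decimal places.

ω₁ = 1.8326, v₂ = 0.2500

heading to target = atan2(-3.5−-3.5, 2−1.5) = 0.0000
Δθ = wrap(0.0000 − -1.8326) = 1.8326; ω₁ = Δθ/dt₁ = 1.8326
distance = √((2−1.5)² + (-3.5−-3.5)²) = 0.5000; v₂ = distance/dt₂ = 0.2500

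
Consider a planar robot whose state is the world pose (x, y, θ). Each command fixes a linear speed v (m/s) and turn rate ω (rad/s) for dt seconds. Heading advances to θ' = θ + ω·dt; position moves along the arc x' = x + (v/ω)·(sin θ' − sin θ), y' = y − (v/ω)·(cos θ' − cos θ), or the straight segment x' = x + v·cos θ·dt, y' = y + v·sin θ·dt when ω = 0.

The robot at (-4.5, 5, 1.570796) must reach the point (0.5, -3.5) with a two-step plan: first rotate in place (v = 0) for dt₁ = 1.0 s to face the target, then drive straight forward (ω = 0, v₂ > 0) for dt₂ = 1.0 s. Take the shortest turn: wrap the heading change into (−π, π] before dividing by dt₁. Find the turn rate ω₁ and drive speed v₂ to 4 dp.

heading to target = atan2(-3.5−5, 0.5−-4.5) = -1.0391
Δθ = wrap(-1.0391 − 1.5708) = -2.6099; ω₁ = Δθ/dt₁ = -2.6099
distance = √((0.5−-4.5)² + (-3.5−5)²) = 9.8615; v₂ = distance/dt₂ = 9.8615

ω₁ = -2.6099, v₂ = 9.8615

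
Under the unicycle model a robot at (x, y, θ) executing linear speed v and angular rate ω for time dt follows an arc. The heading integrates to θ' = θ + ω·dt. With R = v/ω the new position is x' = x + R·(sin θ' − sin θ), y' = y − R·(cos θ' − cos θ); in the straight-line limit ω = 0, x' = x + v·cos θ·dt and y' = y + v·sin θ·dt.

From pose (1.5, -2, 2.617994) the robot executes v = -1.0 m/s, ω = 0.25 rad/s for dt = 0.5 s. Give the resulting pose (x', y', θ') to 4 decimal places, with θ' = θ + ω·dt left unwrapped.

θ' = 2.6180 + 0.25·0.5 = 2.7430
R = v/ω = -1.0/0.25 = -4.0000
x' = 1.5 + -4.0000·(sin 2.7430 − sin 2.6180) = 1.9475
y' = -2 − -4.0000·(cos 2.7430 − cos 2.6180) = -2.2223

(1.9475, -2.2223, 2.7430)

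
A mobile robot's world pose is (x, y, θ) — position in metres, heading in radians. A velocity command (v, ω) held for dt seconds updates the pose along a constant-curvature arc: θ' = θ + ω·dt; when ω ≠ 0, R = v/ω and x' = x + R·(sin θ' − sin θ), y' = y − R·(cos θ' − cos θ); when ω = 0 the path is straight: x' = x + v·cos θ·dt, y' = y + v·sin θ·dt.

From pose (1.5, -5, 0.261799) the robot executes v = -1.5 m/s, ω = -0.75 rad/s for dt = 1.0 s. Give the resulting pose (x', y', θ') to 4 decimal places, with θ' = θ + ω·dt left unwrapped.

(0.0443, -4.8345, -0.4882)

θ' = 0.2618 + -0.75·1.0 = -0.4882
R = v/ω = -1.5/-0.75 = 2.0000
x' = 1.5 + 2.0000·(sin -0.4882 − sin 0.2618) = 0.0443
y' = -5 − 2.0000·(cos -0.4882 − cos 0.2618) = -4.8345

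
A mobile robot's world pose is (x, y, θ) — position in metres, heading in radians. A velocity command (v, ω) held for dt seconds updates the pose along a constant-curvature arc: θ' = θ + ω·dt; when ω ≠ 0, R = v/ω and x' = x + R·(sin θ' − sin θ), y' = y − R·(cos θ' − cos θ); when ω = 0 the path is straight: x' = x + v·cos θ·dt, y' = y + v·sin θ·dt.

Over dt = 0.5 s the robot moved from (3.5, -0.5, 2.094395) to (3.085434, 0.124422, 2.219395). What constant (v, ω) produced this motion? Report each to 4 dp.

Δθ = 2.219395 − 2.094395 = 0.125000
ω = Δθ/dt = 0.125000/0.5 = 0.2500
R = −Δy/(cos θ' − cos θ) = 6.0000
v = R·ω = 6.0000·0.2500 = 1.5000

v = 1.5000, ω = 0.2500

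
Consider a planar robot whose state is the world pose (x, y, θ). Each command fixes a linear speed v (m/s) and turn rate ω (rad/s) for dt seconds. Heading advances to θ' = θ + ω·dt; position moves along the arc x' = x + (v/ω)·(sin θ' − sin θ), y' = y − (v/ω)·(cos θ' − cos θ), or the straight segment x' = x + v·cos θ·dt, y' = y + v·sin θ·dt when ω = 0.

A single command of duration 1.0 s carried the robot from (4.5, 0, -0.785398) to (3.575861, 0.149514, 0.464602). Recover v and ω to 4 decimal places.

Δθ = 0.464602 − -0.785398 = 1.250000
ω = Δθ/dt = 1.250000/1.0 = 1.2500
R = Δx/(sin θ' − sin θ) = -0.8000
v = R·ω = -0.8000·1.2500 = -1.0000

v = -1.0000, ω = 1.2500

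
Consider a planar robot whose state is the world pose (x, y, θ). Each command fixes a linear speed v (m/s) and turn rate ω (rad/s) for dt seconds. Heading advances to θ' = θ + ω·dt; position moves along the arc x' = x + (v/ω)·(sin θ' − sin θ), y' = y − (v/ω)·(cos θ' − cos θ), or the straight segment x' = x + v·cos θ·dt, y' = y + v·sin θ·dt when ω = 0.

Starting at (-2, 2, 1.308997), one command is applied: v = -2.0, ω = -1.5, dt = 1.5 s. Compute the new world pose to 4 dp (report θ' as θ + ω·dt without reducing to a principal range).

θ' = 1.3090 + -1.5·1.5 = -0.9410
R = v/ω = -2.0/-1.5 = 1.3333
x' = -2 + 1.3333·(sin -0.9410 − sin 1.3090) = -4.3654
y' = 2 − 1.3333·(cos -0.9410 − cos 1.3090) = 1.5598

(-4.3654, 1.5598, -0.9410)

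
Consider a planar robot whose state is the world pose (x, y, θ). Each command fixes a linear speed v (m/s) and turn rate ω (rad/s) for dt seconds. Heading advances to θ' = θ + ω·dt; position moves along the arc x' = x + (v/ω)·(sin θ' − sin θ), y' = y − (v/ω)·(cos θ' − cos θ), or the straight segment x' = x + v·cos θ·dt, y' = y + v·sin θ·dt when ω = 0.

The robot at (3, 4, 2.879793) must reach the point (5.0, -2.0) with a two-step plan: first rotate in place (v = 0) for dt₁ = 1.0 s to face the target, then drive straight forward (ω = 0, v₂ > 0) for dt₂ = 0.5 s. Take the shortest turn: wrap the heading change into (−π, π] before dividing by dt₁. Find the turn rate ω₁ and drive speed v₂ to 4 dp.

ω₁ = 2.1543, v₂ = 12.6491

heading to target = atan2(-2−4, 5−3) = -1.2490
Δθ = wrap(-1.2490 − 2.8798) = 2.1543; ω₁ = Δθ/dt₁ = 2.1543
distance = √((5−3)² + (-2−4)²) = 6.3246; v₂ = distance/dt₂ = 12.6491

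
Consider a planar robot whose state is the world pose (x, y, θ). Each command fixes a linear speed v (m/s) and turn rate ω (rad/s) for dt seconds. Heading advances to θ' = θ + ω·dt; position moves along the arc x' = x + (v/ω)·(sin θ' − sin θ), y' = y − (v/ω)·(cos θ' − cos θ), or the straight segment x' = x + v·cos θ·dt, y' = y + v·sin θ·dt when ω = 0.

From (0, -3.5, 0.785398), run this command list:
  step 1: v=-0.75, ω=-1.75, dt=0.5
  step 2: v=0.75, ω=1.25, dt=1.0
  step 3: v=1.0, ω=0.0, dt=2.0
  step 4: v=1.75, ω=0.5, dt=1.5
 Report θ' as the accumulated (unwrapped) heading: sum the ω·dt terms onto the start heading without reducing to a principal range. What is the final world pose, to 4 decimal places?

step 1: θ'=-0.0896 (R=0.4286) → pose (-0.3414, -3.6238, -0.0896)
step 2: θ'=1.1604 (R=0.6000) → pose (0.2625, -3.2656, 1.1604)
step 3: θ'=1.1604 (straight) → pose (1.0604, -1.4317, 1.1604)
step 4: θ'=1.9104 (R=3.5000) → pose (1.1512, 1.1306, 1.9104)

(1.1512, 1.1306, 1.9104)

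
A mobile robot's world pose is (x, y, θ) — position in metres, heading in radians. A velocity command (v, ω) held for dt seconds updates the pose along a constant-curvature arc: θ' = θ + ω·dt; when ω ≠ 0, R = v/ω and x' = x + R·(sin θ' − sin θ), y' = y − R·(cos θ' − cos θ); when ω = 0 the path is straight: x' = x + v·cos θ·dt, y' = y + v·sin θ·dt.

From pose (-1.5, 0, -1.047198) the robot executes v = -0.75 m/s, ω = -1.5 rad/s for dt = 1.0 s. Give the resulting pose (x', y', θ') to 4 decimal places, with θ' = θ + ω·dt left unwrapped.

θ' = -1.0472 + -1.5·1.0 = -2.5472
R = v/ω = -0.75/-1.5 = 0.5000
x' = -1.5 + 0.5000·(sin -2.5472 − sin -1.0472) = -1.3470
y' = 0 − 0.5000·(cos -2.5472 − cos -1.0472) = 0.6642

(-1.3470, 0.6642, -2.5472)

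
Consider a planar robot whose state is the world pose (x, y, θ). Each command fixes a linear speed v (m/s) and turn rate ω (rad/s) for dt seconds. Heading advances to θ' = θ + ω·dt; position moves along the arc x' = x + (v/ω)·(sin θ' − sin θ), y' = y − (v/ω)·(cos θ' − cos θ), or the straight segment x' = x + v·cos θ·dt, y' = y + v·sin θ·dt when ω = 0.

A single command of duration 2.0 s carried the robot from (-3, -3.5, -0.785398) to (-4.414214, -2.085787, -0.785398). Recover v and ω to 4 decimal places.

Δθ = -0.785398 − -0.785398 = 0.000000
ω = Δθ/dt = 0.000000/2.0 = 0.0000
ω = 0 → v = (Δx·cos θ + Δy·sin θ)/dt = -1.0000

v = -1.0000, ω = 0.0000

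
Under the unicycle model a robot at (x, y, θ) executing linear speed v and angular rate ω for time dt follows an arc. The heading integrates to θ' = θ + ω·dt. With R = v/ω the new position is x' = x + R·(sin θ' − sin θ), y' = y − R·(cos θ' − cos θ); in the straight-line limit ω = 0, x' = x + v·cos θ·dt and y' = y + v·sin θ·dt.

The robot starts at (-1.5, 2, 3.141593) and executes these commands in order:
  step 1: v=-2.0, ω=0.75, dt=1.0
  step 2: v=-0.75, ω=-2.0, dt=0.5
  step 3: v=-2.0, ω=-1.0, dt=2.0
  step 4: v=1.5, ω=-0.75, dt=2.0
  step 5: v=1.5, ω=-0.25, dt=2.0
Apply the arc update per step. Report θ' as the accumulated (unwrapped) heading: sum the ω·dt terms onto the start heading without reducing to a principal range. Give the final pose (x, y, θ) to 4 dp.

(6.3673, -2.2518, -1.1084)

step 1: θ'=3.8916 (R=-2.6667) → pose (0.3177, 2.7155, 3.8916)
step 2: θ'=2.8916 (R=0.3750) → pose (0.6661, 2.8045, 2.8916)
step 3: θ'=0.8916 (R=2.0000) → pose (1.7274, -0.3897, 0.8916)
step 4: θ'=-0.6084 (R=-2.0000) → pose (4.4267, -0.0049, -0.6084)
step 5: θ'=-1.1084 (R=-6.0000) → pose (6.3673, -2.2518, -1.1084)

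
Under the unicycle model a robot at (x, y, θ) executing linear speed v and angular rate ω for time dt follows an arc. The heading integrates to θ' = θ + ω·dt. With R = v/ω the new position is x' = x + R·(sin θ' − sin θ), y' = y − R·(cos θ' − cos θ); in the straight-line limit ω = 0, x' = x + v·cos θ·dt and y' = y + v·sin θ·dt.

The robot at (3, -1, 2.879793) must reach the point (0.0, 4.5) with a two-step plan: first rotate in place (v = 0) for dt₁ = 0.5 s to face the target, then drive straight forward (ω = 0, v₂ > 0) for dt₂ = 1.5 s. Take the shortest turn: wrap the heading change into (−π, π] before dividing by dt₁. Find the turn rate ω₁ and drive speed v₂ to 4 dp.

heading to target = atan2(4.5−-1, 0−3) = 2.0701
Δθ = wrap(2.0701 − 2.8798) = -0.8096; ω₁ = Δθ/dt₁ = -1.6193
distance = √((0−3)² + (4.5−-1)²) = 6.2650; v₂ = distance/dt₂ = 4.1767

ω₁ = -1.6193, v₂ = 4.1767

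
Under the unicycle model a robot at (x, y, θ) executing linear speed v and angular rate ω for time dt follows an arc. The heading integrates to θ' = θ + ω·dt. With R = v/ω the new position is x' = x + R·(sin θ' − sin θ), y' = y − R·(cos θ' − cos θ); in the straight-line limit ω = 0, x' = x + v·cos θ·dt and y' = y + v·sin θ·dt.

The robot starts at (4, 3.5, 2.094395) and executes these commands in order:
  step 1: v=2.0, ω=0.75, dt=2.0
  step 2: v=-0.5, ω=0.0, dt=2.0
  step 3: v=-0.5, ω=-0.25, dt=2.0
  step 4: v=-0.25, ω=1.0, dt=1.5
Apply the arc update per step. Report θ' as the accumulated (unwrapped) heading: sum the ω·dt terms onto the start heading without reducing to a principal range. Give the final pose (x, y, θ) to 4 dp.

step 1: θ'=3.5944 (R=2.6667) → pose (0.5240, 4.5646, 3.5944)
step 2: θ'=3.5944 (straight) → pose (1.4232, 5.0021, 3.5944)
step 3: θ'=3.0944 (R=2.0000) → pose (2.3925, 5.2014, 3.0944)
step 4: θ'=4.5944 (R=-0.2500) → pose (2.6526, 5.4217, 4.5944)

(2.6526, 5.4217, 4.5944)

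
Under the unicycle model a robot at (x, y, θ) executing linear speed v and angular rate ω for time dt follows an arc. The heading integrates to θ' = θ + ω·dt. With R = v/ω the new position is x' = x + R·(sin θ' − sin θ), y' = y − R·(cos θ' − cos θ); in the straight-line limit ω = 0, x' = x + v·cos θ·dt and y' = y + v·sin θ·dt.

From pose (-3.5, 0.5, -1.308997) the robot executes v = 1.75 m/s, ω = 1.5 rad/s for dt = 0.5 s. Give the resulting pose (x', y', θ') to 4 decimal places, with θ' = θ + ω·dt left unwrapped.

(-2.9918, -0.1871, -0.5590)

θ' = -1.3090 + 1.5·0.5 = -0.5590
R = v/ω = 1.75/1.5 = 1.1667
x' = -3.5 + 1.1667·(sin -0.5590 − sin -1.3090) = -2.9918
y' = 0.5 − 1.1667·(cos -0.5590 − cos -1.3090) = -0.1871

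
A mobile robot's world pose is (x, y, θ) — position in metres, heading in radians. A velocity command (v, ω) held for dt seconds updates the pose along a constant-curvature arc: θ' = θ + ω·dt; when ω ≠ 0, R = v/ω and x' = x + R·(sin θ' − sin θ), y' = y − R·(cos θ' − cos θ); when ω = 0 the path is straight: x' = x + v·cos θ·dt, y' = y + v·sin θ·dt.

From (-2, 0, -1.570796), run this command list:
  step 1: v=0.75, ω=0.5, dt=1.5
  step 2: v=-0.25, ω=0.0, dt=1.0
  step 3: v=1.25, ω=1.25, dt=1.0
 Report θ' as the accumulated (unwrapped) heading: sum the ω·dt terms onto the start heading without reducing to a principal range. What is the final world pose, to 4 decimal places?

step 1: θ'=-0.8208 (R=1.5000) → pose (-1.5975, -1.0225, -0.8208)
step 2: θ'=-0.8208 (straight) → pose (-1.7679, -0.8395, -0.8208)
step 3: θ'=0.4292 (R=1.0000) → pose (-0.6201, -1.0672, 0.4292)

(-0.6201, -1.0672, 0.4292)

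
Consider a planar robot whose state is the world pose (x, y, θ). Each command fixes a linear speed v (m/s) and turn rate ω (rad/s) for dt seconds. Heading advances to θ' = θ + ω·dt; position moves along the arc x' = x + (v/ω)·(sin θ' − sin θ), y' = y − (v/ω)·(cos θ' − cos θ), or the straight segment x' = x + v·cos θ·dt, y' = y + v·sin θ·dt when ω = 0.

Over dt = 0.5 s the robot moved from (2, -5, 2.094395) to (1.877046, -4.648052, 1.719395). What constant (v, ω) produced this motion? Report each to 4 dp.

Δθ = 1.719395 − 2.094395 = -0.375000
ω = Δθ/dt = -0.375000/0.5 = -0.7500
R = −Δy/(cos θ' − cos θ) = -1.0000
v = R·ω = -1.0000·-0.7500 = 0.7500

v = 0.7500, ω = -0.7500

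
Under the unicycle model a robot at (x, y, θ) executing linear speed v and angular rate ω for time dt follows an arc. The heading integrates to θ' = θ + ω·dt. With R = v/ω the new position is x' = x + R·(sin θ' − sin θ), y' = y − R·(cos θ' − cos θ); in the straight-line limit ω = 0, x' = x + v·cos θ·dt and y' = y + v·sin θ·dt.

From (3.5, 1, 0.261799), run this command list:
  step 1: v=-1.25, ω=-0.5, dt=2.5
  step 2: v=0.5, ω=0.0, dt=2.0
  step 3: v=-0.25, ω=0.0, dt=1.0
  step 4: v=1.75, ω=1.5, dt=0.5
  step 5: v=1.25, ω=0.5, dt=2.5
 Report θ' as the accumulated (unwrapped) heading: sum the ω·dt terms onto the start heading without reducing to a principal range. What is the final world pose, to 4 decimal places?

step 1: θ'=-0.9882 (R=2.5000) → pose (0.7654, 2.0393, -0.9882)
step 2: θ'=-0.9882 (straight) → pose (1.3156, 1.2043, -0.9882)
step 3: θ'=-0.9882 (straight) → pose (1.1780, 1.4131, -0.9882)
step 4: θ'=-0.2382 (R=1.1667) → pose (1.8769, 0.9212, -0.2382)
step 5: θ'=1.0118 (R=2.5000) → pose (4.5863, 2.0248, 1.0118)

(4.5863, 2.0248, 1.0118)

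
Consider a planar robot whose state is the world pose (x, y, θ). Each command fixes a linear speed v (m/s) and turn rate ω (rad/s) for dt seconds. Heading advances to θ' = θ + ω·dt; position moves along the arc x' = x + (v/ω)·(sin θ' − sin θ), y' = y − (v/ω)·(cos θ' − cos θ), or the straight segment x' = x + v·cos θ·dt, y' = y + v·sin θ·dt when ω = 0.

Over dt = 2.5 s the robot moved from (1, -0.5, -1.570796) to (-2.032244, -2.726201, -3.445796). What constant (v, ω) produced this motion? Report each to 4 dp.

Δθ = -3.445796 − -1.570796 = -1.875000
ω = Δθ/dt = -1.875000/2.5 = -0.7500
R = Δx/(sin θ' − sin θ) = -2.3333
v = R·ω = -2.3333·-0.7500 = 1.7500

v = 1.7500, ω = -0.7500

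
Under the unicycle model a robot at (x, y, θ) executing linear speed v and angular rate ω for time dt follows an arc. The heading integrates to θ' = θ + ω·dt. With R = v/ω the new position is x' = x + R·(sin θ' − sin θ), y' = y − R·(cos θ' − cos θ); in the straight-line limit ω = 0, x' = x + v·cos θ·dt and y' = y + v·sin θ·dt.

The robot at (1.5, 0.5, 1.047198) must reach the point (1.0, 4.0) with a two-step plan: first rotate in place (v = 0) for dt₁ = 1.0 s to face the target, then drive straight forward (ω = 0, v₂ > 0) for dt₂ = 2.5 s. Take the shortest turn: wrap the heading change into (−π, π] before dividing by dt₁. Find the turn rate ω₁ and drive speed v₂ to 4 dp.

ω₁ = 0.6655, v₂ = 1.4142

heading to target = atan2(4−0.5, 1−1.5) = 1.7127
Δθ = wrap(1.7127 − 1.0472) = 0.6655; ω₁ = Δθ/dt₁ = 0.6655
distance = √((1−1.5)² + (4−0.5)²) = 3.5355; v₂ = distance/dt₂ = 1.4142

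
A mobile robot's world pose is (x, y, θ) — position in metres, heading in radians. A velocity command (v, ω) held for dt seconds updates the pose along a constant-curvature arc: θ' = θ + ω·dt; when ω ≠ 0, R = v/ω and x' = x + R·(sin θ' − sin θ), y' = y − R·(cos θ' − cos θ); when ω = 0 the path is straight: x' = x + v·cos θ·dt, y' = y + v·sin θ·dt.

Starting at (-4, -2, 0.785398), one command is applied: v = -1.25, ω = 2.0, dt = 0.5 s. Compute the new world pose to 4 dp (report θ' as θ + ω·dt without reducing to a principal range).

(-4.1687, -2.5750, 1.7854)

θ' = 0.7854 + 2.0·0.5 = 1.7854
R = v/ω = -1.25/2.0 = -0.6250
x' = -4 + -0.6250·(sin 1.7854 − sin 0.7854) = -4.1687
y' = -2 − -0.6250·(cos 1.7854 − cos 0.7854) = -2.5750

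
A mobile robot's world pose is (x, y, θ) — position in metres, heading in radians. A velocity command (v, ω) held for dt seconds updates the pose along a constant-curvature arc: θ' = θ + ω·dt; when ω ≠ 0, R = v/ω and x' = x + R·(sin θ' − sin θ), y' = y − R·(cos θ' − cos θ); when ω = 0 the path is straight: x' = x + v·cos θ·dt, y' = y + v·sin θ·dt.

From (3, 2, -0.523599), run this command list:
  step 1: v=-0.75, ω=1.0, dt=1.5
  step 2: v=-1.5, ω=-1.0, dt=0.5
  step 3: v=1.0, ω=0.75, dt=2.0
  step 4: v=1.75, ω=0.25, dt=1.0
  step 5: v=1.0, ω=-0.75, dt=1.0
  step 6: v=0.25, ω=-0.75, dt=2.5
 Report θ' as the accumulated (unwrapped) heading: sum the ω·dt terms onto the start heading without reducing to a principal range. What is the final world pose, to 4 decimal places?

step 1: θ'=0.9764 (R=-0.7500) → pose (2.0036, 1.7705, 0.9764)
step 2: θ'=0.4764 (R=1.5000) → pose (1.4488, 1.2775, 0.4764)
step 3: θ'=1.9764 (R=1.3333) → pose (2.0625, 2.9885, 1.9764)
step 4: θ'=2.2264 (R=7.0000) → pose (1.1792, 4.4939, 2.2264)
step 5: θ'=1.4764 (R=-1.3333) → pose (0.9087, 5.4325, 1.4764)
step 6: θ'=-0.3986 (R=-0.3333) → pose (1.3699, 5.7082, -0.3986)

(1.3699, 5.7082, -0.3986)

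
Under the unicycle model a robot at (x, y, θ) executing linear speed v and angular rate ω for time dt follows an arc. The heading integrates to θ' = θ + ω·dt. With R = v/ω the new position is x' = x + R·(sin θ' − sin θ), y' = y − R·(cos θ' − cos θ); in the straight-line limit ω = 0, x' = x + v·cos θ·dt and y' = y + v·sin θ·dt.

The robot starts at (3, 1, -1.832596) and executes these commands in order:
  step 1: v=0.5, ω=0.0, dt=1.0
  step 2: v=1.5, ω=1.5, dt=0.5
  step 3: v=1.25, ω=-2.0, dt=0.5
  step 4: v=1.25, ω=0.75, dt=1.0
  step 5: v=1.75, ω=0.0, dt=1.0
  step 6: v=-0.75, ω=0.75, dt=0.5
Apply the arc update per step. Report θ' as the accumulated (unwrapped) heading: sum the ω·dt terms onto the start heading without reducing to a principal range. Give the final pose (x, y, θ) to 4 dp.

step 1: θ'=-1.8326 (straight) → pose (2.8706, 0.5170, -1.8326)
step 2: θ'=-1.0826 (R=1.0000) → pose (2.9533, -0.2108, -1.0826)
step 3: θ'=-2.0826 (R=-0.6250) → pose (2.9463, -0.8101, -2.0826)
step 4: θ'=-1.3326 (R=1.6667) → pose (2.7798, -2.0196, -1.3326)
step 5: θ'=-1.3326 (straight) → pose (3.1927, -3.7201, -1.3326)
step 6: θ'=-0.9576 (R=-1.0000) → pose (3.0387, -3.3806, -0.9576)

(3.0387, -3.3806, -0.9576)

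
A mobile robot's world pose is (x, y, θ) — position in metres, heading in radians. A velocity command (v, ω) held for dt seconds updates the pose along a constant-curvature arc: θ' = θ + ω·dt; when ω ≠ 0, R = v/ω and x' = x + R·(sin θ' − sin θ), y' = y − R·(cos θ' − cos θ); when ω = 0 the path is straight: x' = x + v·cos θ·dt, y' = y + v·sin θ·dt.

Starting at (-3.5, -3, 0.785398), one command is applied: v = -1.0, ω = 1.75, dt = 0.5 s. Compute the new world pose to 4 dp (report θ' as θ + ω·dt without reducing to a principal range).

(-3.6651, -3.4552, 1.6604)

θ' = 0.7854 + 1.75·0.5 = 1.6604
R = v/ω = -1.0/1.75 = -0.5714
x' = -3.5 + -0.5714·(sin 1.6604 − sin 0.7854) = -3.6651
y' = -3 − -0.5714·(cos 1.6604 − cos 0.7854) = -3.4552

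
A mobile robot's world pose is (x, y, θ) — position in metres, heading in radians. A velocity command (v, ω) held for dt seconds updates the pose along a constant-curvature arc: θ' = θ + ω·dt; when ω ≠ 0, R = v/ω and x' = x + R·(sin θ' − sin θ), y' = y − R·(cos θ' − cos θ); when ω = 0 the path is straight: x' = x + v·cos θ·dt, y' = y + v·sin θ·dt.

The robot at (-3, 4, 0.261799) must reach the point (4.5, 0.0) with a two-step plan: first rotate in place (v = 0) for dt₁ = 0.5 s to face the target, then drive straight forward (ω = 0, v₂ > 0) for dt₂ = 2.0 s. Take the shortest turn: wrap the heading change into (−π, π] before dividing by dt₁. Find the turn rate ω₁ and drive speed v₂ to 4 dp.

heading to target = atan2(0−4, 4.5−-3) = -0.4900
Δθ = wrap(-0.4900 − 0.2618) = -0.7518; ω₁ = Δθ/dt₁ = -1.5035
distance = √((4.5−-3)² + (0−4)²) = 8.5000; v₂ = distance/dt₂ = 4.2500

ω₁ = -1.5035, v₂ = 4.2500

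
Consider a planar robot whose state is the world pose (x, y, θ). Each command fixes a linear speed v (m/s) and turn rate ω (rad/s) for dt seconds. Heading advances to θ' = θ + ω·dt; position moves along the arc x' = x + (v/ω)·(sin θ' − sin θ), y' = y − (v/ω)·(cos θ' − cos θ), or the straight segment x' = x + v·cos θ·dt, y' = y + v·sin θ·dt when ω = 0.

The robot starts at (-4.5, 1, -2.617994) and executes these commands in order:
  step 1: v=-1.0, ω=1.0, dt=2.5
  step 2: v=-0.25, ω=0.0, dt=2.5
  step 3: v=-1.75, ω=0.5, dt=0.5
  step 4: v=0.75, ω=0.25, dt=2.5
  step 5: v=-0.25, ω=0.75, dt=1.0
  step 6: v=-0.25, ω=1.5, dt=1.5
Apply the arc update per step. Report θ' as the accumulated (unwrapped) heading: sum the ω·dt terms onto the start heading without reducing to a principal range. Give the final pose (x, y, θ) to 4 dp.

step 1: θ'=-0.1180 (R=-1.0000) → pose (-4.8823, 2.8591, -0.1180)
step 2: θ'=-0.1180 (straight) → pose (-5.5029, 2.9326, -0.1180)
step 3: θ'=0.1320 (R=-3.5000) → pose (-6.3756, 2.9265, 0.1320)
step 4: θ'=0.7570 (R=3.0000) → pose (-4.7103, 3.7197, 0.7570)
step 5: θ'=1.5070 (R=-0.3333) → pose (-4.8140, 3.4987, 1.5070)
step 6: θ'=3.7570 (R=-0.1667) → pose (-4.5515, 3.3520, 3.7570)

(-4.5515, 3.3520, 3.7570)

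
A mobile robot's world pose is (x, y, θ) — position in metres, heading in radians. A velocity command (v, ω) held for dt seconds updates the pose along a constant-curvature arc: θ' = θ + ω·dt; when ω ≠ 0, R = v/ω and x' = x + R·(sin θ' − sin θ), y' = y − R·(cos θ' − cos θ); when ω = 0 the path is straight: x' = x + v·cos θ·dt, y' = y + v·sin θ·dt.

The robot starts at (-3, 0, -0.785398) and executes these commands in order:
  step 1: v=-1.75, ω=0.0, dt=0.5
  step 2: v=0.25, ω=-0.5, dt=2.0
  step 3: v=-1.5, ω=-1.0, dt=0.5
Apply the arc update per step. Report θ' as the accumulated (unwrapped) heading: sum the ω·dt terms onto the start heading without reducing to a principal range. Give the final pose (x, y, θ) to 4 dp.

(-3.1512, 0.8222, -2.2854)

step 1: θ'=-0.7854 (straight) → pose (-3.6187, 0.6187, -0.7854)
step 2: θ'=-1.7854 (R=-0.5000) → pose (-3.4837, 0.1587, -1.7854)
step 3: θ'=-2.2854 (R=1.5000) → pose (-3.1512, 0.8222, -2.2854)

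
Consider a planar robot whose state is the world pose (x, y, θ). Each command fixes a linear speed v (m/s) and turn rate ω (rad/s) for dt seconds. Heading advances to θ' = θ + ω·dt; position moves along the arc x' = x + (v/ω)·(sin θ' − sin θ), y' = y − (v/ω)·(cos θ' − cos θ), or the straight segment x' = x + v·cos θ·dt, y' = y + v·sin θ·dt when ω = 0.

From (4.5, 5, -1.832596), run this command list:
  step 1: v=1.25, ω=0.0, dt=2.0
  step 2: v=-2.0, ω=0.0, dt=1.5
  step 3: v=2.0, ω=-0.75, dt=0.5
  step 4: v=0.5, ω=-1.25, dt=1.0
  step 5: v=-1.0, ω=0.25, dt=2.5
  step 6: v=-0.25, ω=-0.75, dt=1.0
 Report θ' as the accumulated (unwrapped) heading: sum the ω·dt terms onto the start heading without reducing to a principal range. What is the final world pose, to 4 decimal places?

step 1: θ'=-1.8326 (straight) → pose (3.8530, 2.5852, -1.8326)
step 2: θ'=-1.8326 (straight) → pose (4.6294, 5.4830, -1.8326)
step 3: θ'=-2.2076 (R=-2.6667) → pose (4.1976, 4.5875, -2.2076)
step 4: θ'=-3.4576 (R=-0.4000) → pose (3.7517, 4.4451, -3.4576)
step 5: θ'=-2.8326 (R=-4.0000) → pose (6.2112, 4.4365, -2.8326)
step 6: θ'=-3.5826 (R=0.3333) → pose (6.4548, 4.4204, -3.5826)

(6.4548, 4.4204, -3.5826)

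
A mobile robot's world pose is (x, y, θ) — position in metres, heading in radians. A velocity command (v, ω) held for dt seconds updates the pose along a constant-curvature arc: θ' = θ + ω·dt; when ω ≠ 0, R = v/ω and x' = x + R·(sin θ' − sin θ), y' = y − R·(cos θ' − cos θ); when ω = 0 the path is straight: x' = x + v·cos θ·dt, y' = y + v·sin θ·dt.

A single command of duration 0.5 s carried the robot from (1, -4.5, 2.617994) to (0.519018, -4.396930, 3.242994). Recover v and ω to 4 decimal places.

Δθ = 3.242994 − 2.617994 = 0.625000
ω = Δθ/dt = 0.625000/0.5 = 1.2500
R = Δx/(sin θ' − sin θ) = 0.8000
v = R·ω = 0.8000·1.2500 = 1.0000

v = 1.0000, ω = 1.2500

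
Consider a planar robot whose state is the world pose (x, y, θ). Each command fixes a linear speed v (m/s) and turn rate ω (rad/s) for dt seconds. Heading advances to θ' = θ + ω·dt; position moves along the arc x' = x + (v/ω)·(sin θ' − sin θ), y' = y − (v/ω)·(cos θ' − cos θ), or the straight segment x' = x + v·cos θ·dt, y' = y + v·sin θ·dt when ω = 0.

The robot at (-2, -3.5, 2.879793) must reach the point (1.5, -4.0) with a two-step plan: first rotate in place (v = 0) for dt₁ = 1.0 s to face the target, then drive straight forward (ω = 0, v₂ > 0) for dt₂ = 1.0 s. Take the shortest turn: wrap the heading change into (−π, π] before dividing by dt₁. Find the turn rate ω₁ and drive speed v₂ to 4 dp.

heading to target = atan2(-4−-3.5, 1.5−-2) = -0.1419
Δθ = wrap(-0.1419 − 2.8798) = -3.0217; ω₁ = Δθ/dt₁ = -3.0217
distance = √((1.5−-2)² + (-4−-3.5)²) = 3.5355; v₂ = distance/dt₂ = 3.5355

ω₁ = -3.0217, v₂ = 3.5355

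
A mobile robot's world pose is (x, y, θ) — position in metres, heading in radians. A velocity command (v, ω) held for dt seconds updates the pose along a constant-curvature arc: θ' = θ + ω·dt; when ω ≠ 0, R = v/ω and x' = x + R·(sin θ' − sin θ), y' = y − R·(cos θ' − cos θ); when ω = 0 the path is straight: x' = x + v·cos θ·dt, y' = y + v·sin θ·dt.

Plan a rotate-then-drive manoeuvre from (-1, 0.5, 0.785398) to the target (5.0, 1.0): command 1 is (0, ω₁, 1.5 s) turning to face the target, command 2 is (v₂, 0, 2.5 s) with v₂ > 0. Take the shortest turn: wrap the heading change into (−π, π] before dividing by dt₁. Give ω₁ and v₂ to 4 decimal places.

heading to target = atan2(1−0.5, 5−-1) = 0.0831
Δθ = wrap(0.0831 − 0.7854) = -0.7023; ω₁ = Δθ/dt₁ = -0.4682
distance = √((5−-1)² + (1−0.5)²) = 6.0208; v₂ = distance/dt₂ = 2.4083

ω₁ = -0.4682, v₂ = 2.4083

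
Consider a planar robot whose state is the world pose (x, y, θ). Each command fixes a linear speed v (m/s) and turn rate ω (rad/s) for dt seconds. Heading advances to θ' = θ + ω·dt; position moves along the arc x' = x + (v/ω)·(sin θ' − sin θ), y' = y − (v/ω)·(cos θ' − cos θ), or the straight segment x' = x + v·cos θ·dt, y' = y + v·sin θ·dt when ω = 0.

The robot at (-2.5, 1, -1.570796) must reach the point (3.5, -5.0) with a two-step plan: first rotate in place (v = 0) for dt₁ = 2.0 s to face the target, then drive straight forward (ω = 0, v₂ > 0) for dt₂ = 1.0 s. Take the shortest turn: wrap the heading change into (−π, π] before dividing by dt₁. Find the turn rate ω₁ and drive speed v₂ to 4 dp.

heading to target = atan2(-5−1, 3.5−-2.5) = -0.7854
Δθ = wrap(-0.7854 − -1.5708) = 0.7854; ω₁ = Δθ/dt₁ = 0.3927
distance = √((3.5−-2.5)² + (-5−1)²) = 8.4853; v₂ = distance/dt₂ = 8.4853

ω₁ = 0.3927, v₂ = 8.4853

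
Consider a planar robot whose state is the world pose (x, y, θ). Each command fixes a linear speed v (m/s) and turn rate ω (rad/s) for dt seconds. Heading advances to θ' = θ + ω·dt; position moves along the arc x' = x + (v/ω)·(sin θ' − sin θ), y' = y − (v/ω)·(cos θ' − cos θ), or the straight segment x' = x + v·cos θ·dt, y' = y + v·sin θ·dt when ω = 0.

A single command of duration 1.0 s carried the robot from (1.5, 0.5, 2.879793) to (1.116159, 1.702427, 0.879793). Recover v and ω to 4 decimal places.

Δθ = 0.879793 − 2.879793 = -2.000000
ω = Δθ/dt = -2.000000/1.0 = -2.0000
R = −Δy/(cos θ' − cos θ) = -0.7500
v = R·ω = -0.7500·-2.0000 = 1.5000

v = 1.5000, ω = -2.0000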